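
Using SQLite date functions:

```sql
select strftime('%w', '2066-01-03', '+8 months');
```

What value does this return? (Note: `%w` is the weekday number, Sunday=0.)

5

First apply '+8 months': 2066-01-03 → 2066-09-03.
2066-09-03 is a Friday; with Sunday=0 that is 5.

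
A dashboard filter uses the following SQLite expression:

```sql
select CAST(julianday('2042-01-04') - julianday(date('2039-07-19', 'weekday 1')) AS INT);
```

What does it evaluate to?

894

`weekday 1` advances to the next Monday; 2039-07-19 is a Tuesday, so it moves forward to 2039-07-25.
6 days remain in July 2039 after the 25th (31 − 25).
Full months from August 2039 through December 2041 contribute their day counts.
Then 4 days into January 2042.
Total: 6 + 31 + 30 + 31 + 30 + 31 + 31 + 29 + 31 + 30 + 31 + 30 + 31 + 31 + 30 + 31 + 30 + 31 + 31 + 28 + 31 + 30 + 31 + 30 + 31 + 31 + 30 + 31 + 30 + 31 + 4 = 894.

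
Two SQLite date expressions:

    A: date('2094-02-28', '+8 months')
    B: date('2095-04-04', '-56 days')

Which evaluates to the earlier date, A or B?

A = 2094-10-28.
B = 2095-02-07.
A is earlier.

A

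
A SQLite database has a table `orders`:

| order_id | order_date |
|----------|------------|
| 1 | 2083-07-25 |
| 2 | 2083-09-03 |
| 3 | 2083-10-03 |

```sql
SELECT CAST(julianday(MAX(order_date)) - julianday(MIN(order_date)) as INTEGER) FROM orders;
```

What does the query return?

MIN = 2083-07-25, MAX = 2083-10-03.
6 days remain in July 2083 after the 25th (31 − 25).
August 2083: 31 days.
September 2083: 30 days.
Then 3 days into October 2083.
Total: 6 + 31 + 30 + 3 = 70.

70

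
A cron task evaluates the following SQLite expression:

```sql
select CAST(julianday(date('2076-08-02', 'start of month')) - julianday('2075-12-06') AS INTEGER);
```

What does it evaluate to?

`start of month` rewinds 2076-08-02 to 2076-08-01.
25 days remain in December 2075 after the 6th (31 − 6).
Full months from January 2076 through July 2076 contribute their day counts.
Then 1 day into August 2076.
Total: 25 + 31 + 29 + 31 + 30 + 31 + 30 + 31 + 1 = 239.

239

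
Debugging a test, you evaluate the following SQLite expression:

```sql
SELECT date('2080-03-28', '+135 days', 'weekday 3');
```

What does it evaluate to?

2080-08-14

Applying '+135 days' to 2080-03-28: counting 135 days forward gives 2080-08-10.
`weekday 3` advances to the next Wednesday; 2080-08-10 is a Saturday, so it moves forward to 2080-08-14.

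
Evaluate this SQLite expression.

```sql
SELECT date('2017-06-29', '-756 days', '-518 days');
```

Applying '-756 days' to 2017-06-29: counting 756 days back gives 2015-06-04.
Applying '-518 days' to 2015-06-04: counting 518 days back gives 2014-01-02.

2014-01-02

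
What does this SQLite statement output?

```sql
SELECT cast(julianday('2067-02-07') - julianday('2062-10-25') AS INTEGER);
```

1566

6 days remain in October 2062 after the 25th (31 − 25).
Full months from November 2062 through January 2067 contribute their day counts.
Then 7 days into February 2067.
Total: 6 + 30 + 31 + 31 + 28 + 31 + 30 + 31 + 30 + 31 + 31 + 30 + 31 + 30 + 31 + 31 + 29 + 31 + 30 + 31 + 30 + 31 + 31 + 30 + 31 + 30 + 31 + 31 + 28 + 31 + 30 + 31 + 30 + 31 + 31 + 30 + 31 + 30 + 31 + 31 + 28 + 31 + 30 + 31 + 30 + 31 + 31 + 30 + 31 + 30 + 31 + 31 + 7 = 1566.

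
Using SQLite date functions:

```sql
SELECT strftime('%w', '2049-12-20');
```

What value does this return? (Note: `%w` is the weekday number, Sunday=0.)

1

2049-12-20 is a Monday; with Sunday=0 that is 1.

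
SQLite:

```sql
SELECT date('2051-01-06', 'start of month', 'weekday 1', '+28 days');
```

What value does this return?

2051-01-30

`start of month` rewinds 2051-01-06 to 2051-01-01.
`weekday 1` advances to the next Monday; 2051-01-01 is a Sunday, so it moves forward to 2051-01-02.
Advancing 28 more days within January lands on 2051-01-30.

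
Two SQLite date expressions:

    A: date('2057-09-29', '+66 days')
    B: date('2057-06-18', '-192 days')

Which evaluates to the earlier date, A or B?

A = 2057-12-04.
B = 2056-12-08.
B is earlier.

B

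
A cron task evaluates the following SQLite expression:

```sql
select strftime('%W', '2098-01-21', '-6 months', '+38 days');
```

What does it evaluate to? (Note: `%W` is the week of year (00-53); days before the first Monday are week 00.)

First apply '-6 months', '+38 days': 2098-01-21 → 2097-08-28.
2097-08-28 is a Wednesday. SQLite's %W counts Mondays since the year started; the result is 34.

34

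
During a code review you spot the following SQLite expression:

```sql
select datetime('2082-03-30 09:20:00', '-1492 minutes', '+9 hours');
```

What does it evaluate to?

1492 minutes = 24h 52m; -1492 minutes from 2082-03-30 09:20:00 is 2082-03-29 08:28:00 (crosses midnight).
+9 hours from 2082-03-29 08:28:00 is 2082-03-29 17:28:00.

2082-03-29 17:28:00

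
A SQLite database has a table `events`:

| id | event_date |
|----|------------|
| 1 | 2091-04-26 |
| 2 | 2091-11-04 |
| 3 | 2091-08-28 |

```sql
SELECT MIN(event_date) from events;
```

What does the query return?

2091-04-26

MIN over {2091-04-26, 2091-08-28, 2091-11-04}.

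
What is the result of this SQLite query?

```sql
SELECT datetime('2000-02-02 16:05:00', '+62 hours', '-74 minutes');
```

+62 hours from 2000-02-02 16:05:00 is 2000-02-05 06:05:00 (crosses midnight).
74 minutes = 1h 14m; -74 minutes from 2000-02-05 06:05:00 is 2000-02-05 04:51:00.

2000-02-05 04:51:00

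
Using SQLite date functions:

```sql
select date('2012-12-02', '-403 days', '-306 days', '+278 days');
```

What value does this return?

2011-09-28

Applying '-403 days' to 2012-12-02: counting 403 days back gives 2011-10-26.
Applying '-306 days' to 2011-10-26: counting 306 days back gives 2010-12-24.
Applying '+278 days' to 2010-12-24: counting 278 days forward gives 2011-09-28.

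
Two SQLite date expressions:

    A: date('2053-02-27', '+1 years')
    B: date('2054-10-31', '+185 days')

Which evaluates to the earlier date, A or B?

A = 2054-02-27.
B = 2055-05-04.
A is earlier.

A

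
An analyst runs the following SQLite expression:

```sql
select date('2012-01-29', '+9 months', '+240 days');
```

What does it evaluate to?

2013-06-26

Adding +9 months to 2012-01-29 gives 2012-10-29.
Applying '+240 days' to 2012-10-29: counting 240 days forward gives 2013-06-26.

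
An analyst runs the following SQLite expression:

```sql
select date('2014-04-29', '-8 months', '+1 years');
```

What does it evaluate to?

Adding -8 months to 2014-04-29 gives 2013-08-29.
Adding +1 year to 2013-08-29 gives 2014-08-29.

2014-08-29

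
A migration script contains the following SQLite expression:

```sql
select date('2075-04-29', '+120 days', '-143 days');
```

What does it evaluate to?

2075-04-06

Applying '+120 days' to 2075-04-29: counting 120 days forward gives 2075-08-27.
Applying '-143 days' to 2075-08-27: counting 143 days back gives 2075-04-06.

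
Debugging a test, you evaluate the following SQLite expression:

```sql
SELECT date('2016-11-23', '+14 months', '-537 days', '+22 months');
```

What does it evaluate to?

Adding +14 months to 2016-11-23 gives 2018-01-23.
Applying '-537 days' to 2018-01-23: counting 537 days back gives 2016-08-04.
Adding +22 months to 2016-08-04 gives 2018-06-04.

2018-06-04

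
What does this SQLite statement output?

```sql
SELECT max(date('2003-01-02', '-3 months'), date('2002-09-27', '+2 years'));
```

date('2003-01-02', '-3 months') → 2002-10-02.
date('2002-09-27', '+2 years') → 2004-09-27.
Later of the two is 2004-09-27.

2004-09-27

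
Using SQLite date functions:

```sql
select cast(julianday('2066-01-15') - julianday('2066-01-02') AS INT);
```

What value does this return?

13

Both dates are in January 2066: 15 − 2 = 13.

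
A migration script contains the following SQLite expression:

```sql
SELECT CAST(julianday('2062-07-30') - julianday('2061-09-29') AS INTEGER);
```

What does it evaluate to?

1 day remains in September 2061 after the 29th (30 − 29).
Full months from October 2061 through June 2062 contribute their day counts.
Then 30 days into July 2062.
Total: 1 + 31 + 30 + 31 + 31 + 28 + 31 + 30 + 31 + 30 + 30 = 304.

304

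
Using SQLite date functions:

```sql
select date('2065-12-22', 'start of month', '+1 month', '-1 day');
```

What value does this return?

2065-12-31

`start of month` rewinds 2065-12-22 to 2065-12-01.
Adding +1 month to 2065-12-01 gives 2066-01-01.
Going back 1 day from 2066-01-01 reaches 2065-12-31 (last day of December, 31 days).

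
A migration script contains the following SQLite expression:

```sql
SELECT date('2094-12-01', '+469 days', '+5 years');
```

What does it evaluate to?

Applying '+469 days' to 2094-12-01: counting 469 days forward gives 2096-03-14.
Adding +5 years to 2096-03-14 gives 2101-03-14.

2101-03-14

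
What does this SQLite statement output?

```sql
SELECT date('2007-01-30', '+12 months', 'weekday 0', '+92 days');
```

Adding +12 months to 2007-01-30 gives 2008-01-30.
`weekday 0` advances to the next Sunday; 2008-01-30 is a Wednesday, so it moves forward to 2008-02-03.
Applying '+92 days' to 2008-02-03: counting 92 days forward gives 2008-05-05.

2008-05-05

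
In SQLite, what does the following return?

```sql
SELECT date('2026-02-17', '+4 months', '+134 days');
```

Adding +4 months to 2026-02-17 gives 2026-06-17.
Applying '+134 days' to 2026-06-17: counting 134 days forward gives 2026-10-29.

2026-10-29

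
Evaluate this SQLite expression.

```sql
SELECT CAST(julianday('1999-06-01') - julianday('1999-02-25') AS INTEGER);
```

3 days remain in February 1999 after the 25th (28 − 25).
March 1999: 31 days.
April 1999: 30 days.
May 1999: 31 days.
Then 1 day into June 1999.
Total: 3 + 31 + 30 + 31 + 1 = 96.

96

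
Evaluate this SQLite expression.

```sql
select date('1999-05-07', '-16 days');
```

1999-04-21

Going back 7 days from 1999-05-07 reaches 1999-04-30 (last day of April, 30 days).
Going back 9 days within April lands on 1999-04-21.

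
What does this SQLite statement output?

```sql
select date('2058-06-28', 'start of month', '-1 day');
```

2058-05-31

`start of month` rewinds 2058-06-28 to 2058-06-01.
Going back 1 day from 2058-06-01 reaches 2058-05-31 (last day of May, 31 days).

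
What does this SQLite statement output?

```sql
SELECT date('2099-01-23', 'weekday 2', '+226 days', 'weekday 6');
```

2099-09-12

`weekday 2` advances to the next Tuesday; 2099-01-23 is a Friday, so it moves forward to 2099-01-27.
Applying '+226 days' to 2099-01-27: counting 226 days forward gives 2099-09-10.
`weekday 6` advances to the next Saturday; 2099-09-10 is a Thursday, so it moves forward to 2099-09-12.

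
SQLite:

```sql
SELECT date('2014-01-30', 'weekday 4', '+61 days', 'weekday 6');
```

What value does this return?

`weekday 4` advances to the next Thursday; 2014-01-30 is already a Thursday, so it stays at 2014-01-30.
Applying '+61 days' to 2014-01-30: counting 61 days forward gives 2014-04-01.
`weekday 6` advances to the next Saturday; 2014-04-01 is a Tuesday, so it moves forward to 2014-04-05.

2014-04-05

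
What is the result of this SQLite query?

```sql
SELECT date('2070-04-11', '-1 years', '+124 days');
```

Adding -1 year to 2070-04-11 gives 2069-04-11.
Applying '+124 days' to 2069-04-11: counting 124 days forward gives 2069-08-13.

2069-08-13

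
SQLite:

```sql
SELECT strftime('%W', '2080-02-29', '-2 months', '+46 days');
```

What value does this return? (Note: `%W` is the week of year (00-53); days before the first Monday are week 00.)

First apply '-2 months', '+46 days': 2080-02-29 → 2080-02-13.
2080-02-13 is a Tuesday. SQLite's %W counts Mondays since the year started; the result is 07.

07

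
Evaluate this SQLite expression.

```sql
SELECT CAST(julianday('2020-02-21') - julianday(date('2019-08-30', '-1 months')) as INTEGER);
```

Adding -1 month to 2019-08-30 gives 2019-07-30.
1 day remains in July 2019 after the 30th (31 − 30).
Full months from August 2019 through January 2020 contribute their day counts.
Then 21 days into February 2020.
Total: 1 + 31 + 30 + 31 + 30 + 31 + 31 + 21 = 206.

206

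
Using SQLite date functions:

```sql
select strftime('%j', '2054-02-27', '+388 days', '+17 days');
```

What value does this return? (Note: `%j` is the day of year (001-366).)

First apply '+388 days', '+17 days': 2054-02-27 → 2055-04-08.
Day-of-year for 2055-04-08: days since 2055-01-01 inclusive = 98, zero-padded to 098.

098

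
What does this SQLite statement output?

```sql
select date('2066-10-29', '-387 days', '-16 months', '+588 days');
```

Applying '-387 days' to 2066-10-29: counting 387 days back gives 2065-10-07.
Adding -16 months to 2065-10-07 gives 2064-06-07.
Applying '+588 days' to 2064-06-07: counting 588 days forward gives 2066-01-16.

2066-01-16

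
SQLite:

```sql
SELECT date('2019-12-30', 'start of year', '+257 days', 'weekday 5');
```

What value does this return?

2019-09-20

`start of year` rewinds 2019-12-30 to 2019-01-01.
Applying '+257 days' to 2019-01-01: counting 257 days forward gives 2019-09-15.
`weekday 5` advances to the next Friday; 2019-09-15 is a Sunday, so it moves forward to 2019-09-20.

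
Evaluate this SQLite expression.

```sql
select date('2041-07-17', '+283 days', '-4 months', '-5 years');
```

2036-12-26

Applying '+283 days' to 2041-07-17: counting 283 days forward gives 2042-04-26.
Adding -4 months to 2042-04-26 gives 2041-12-26.
Adding -5 years to 2041-12-26 gives 2036-12-26.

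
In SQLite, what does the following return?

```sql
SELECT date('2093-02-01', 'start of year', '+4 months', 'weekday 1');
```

`start of year` rewinds 2093-02-01 to 2093-01-01.
Adding +4 months to 2093-01-01 gives 2093-05-01.
`weekday 1` advances to the next Monday; 2093-05-01 is a Friday, so it moves forward to 2093-05-04.

2093-05-04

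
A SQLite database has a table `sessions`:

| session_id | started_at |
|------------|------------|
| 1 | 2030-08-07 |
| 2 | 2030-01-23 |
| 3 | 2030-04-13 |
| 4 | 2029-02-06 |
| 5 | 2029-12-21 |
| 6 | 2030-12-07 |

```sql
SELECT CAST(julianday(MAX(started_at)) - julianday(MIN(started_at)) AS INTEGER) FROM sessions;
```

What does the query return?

669

MIN = 2029-02-06, MAX = 2030-12-07.
22 days remain in February 2029 after the 6th (28 − 6).
Full months from March 2029 through November 2030 contribute their day counts.
Then 7 days into December 2030.
Total: 22 + 31 + 30 + 31 + 30 + 31 + 31 + 30 + 31 + 30 + 31 + 31 + 28 + 31 + 30 + 31 + 30 + 31 + 31 + 30 + 31 + 30 + 7 = 669.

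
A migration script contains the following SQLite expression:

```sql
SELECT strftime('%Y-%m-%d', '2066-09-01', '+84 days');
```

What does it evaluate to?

First apply '+84 days': 2066-09-01 → 2066-11-24.
`%Y-%m-%d` extracts the ISO date: 2066-11-24.

2066-11-24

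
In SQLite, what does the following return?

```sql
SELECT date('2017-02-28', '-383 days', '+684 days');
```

Applying '-383 days' to 2017-02-28: counting 383 days back gives 2016-02-11.
Applying '+684 days' to 2016-02-11: counting 684 days forward gives 2017-12-26.

2017-12-26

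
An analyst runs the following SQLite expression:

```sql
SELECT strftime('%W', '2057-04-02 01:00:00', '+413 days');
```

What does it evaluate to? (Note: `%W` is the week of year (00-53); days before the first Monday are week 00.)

20

First apply '+413 days': 2057-04-02 01:00:00 → 2058-05-20 01:00:00.
2058-05-20 is a Monday. SQLite's %W counts Mondays since the year started; the result is 20.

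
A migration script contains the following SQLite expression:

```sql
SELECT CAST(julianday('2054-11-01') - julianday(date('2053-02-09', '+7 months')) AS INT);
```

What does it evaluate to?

418

Adding +7 months to 2053-02-09 gives 2053-09-09.
21 days remain in September 2053 after the 9th (30 − 9).
Full months from October 2053 through October 2054 contribute their day counts.
Then 1 day into November 2054.
Total: 21 + 31 + 30 + 31 + 31 + 28 + 31 + 30 + 31 + 30 + 31 + 31 + 30 + 31 + 1 = 418.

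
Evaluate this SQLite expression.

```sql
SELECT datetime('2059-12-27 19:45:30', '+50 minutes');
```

2059-12-27 20:35:30

+50 minutes from 2059-12-27 19:45:30 is 2059-12-27 20:35:30.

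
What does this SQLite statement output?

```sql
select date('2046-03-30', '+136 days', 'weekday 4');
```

2046-08-16

Applying '+136 days' to 2046-03-30: counting 136 days forward gives 2046-08-13.
`weekday 4` advances to the next Thursday; 2046-08-13 is a Monday, so it moves forward to 2046-08-16.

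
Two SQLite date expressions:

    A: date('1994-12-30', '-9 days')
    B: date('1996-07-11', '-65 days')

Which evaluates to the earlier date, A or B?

A

A = 1994-12-21.
B = 1996-05-07.
A is earlier.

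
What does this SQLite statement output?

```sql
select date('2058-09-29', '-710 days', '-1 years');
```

2055-10-19

Applying '-710 days' to 2058-09-29: counting 710 days back gives 2056-10-19.
Adding -1 year to 2056-10-19 gives 2055-10-19.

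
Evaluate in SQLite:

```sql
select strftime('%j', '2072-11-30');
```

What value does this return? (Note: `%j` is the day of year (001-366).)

335

Day-of-year for 2072-11-30: days since 2072-01-01 inclusive = 335, zero-padded to 335.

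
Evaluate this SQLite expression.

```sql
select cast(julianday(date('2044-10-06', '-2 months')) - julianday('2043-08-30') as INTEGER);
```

342

Adding -2 months to 2044-10-06 gives 2044-08-06.
1 day remains in August 2043 after the 30th (31 − 30).
Full months from September 2043 through July 2044 contribute their day counts.
Then 6 days into August 2044.
Total: 1 + 30 + 31 + 30 + 31 + 31 + 29 + 31 + 30 + 31 + 30 + 31 + 6 = 342.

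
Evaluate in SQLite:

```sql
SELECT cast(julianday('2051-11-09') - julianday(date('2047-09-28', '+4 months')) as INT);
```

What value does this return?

Adding +4 months to 2047-09-28 gives 2048-01-28.
3 days remain in January 2048 after the 28th (31 − 28).
Full months from February 2048 through October 2051 contribute their day counts.
Then 9 days into November 2051.
Total: 3 + 29 + 31 + 30 + 31 + 30 + 31 + 31 + 30 + 31 + 30 + 31 + 31 + 28 + 31 + 30 + 31 + 30 + 31 + 31 + 30 + 31 + 30 + 31 + 31 + 28 + 31 + 30 + 31 + 30 + 31 + 31 + 30 + 31 + 30 + 31 + 31 + 28 + 31 + 30 + 31 + 30 + 31 + 31 + 30 + 31 + 9 = 1381.

1381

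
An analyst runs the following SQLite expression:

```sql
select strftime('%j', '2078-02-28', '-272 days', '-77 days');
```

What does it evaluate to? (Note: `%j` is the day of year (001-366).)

First apply '-272 days', '-77 days': 2078-02-28 → 2077-03-16.
Day-of-year for 2077-03-16: days since 2077-01-01 inclusive = 75, zero-padded to 075.

075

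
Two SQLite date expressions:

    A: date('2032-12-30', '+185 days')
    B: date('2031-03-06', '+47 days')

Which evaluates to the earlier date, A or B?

A = 2033-07-03.
B = 2031-04-22.
B is earlier.

B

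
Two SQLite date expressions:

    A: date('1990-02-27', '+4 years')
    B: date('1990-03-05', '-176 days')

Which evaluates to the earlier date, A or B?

B

A = 1994-02-27.
B = 1989-09-10.
B is earlier.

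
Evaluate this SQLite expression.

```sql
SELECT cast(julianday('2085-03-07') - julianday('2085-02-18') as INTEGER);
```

10 days remain in February 2085 after the 18th (28 − 18).
Then 7 days into March 2085.
Total: 10 + 7 = 17.

17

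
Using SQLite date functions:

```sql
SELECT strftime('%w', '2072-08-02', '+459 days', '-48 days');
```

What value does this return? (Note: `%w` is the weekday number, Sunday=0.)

First apply '+459 days', '-48 days': 2072-08-02 → 2073-09-17.
2073-09-17 is a Sunday; with Sunday=0 that is 0.

0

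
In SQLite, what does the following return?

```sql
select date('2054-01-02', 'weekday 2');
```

2054-01-06

`weekday 2` advances to the next Tuesday; 2054-01-02 is a Friday, so it moves forward to 2054-01-06.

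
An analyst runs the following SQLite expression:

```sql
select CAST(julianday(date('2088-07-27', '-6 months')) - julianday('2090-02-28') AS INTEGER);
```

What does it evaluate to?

-763

Adding -6 months to 2088-07-27 gives 2088-01-27.
4 days remain in January 2088 after the 27th (31 − 27).
Full months from February 2088 through January 2090 contribute their day counts.
Then 28 days into February 2090.
Total: 4 + 29 + 31 + 30 + 31 + 30 + 31 + 31 + 30 + 31 + 30 + 31 + 31 + 28 + 31 + 30 + 31 + 30 + 31 + 31 + 30 + 31 + 30 + 31 + 31 + 28 = 763.
The subtraction is earlier − later, so the result is −763 → -763.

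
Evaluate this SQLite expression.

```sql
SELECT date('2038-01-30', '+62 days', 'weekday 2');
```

2038-04-06

Applying '+62 days' to 2038-01-30: counting 62 days forward gives 2038-04-02.
`weekday 2` advances to the next Tuesday; 2038-04-02 is a Friday, so it moves forward to 2038-04-06.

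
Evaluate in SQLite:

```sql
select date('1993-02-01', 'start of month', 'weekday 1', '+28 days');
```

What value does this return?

1993-03-01

`start of month` rewinds 1993-02-01 to 1993-02-01.
`weekday 1` advances to the next Monday; 1993-02-01 is already a Monday, so it stays at 1993-02-01.
February 1993 has 28 days; 27 remain after the 1st, so 28 days reach 1993-03-01.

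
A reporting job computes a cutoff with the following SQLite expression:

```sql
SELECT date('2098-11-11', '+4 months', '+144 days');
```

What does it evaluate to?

2099-08-02

Adding +4 months to 2098-11-11 gives 2099-03-11.
Applying '+144 days' to 2099-03-11: counting 144 days forward gives 2099-08-02.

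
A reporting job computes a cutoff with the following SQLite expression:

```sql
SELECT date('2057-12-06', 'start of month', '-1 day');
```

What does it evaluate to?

`start of month` rewinds 2057-12-06 to 2057-12-01.
Going back 1 day from 2057-12-01 reaches 2057-11-30 (last day of November, 30 days).

2057-11-30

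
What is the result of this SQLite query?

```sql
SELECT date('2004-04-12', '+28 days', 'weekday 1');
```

2004-05-10

April 2004 has 30 days; 18 remain after the 12th, so 19 days reach 2004-05-01.
Advancing 9 more days within May lands on 2004-05-10.
`weekday 1` advances to the next Monday; 2004-05-10 is already a Monday, so it stays at 2004-05-10.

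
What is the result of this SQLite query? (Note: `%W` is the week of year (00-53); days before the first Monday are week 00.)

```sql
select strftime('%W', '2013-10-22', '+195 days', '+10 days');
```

First apply '+195 days', '+10 days': 2013-10-22 → 2014-05-15.
2014-05-15 is a Thursday. SQLite's %W counts Mondays since the year started; the result is 19.

19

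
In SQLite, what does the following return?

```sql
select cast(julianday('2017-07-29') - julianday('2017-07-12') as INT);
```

17

Both dates are in July 2017: 29 − 12 = 17.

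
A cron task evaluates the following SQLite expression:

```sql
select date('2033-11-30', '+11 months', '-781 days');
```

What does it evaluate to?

2032-09-09

Adding +11 months to 2033-11-30 gives 2034-10-30.
Applying '-781 days' to 2034-10-30: counting 781 days back gives 2032-09-09.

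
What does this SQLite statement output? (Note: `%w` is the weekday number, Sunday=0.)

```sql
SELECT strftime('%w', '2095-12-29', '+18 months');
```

First apply '+18 months': 2095-12-29 → 2097-06-29.
2097-06-29 is a Saturday; with Sunday=0 that is 6.

6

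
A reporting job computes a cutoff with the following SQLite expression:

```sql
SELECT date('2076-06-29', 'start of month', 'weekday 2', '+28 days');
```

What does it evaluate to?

`start of month` rewinds 2076-06-29 to 2076-06-01.
`weekday 2` advances to the next Tuesday; 2076-06-01 is a Monday, so it moves forward to 2076-06-02.
Advancing 28 more days within June lands on 2076-06-30.

2076-06-30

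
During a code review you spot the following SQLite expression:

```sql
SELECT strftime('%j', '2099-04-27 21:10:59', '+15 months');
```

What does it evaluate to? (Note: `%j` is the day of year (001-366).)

208

First apply '+15 months': 2099-04-27 21:10:59 → 2100-07-27 21:10:59.
Day-of-year for 2100-07-27: days since 2100-01-01 inclusive = 208, zero-padded to 208.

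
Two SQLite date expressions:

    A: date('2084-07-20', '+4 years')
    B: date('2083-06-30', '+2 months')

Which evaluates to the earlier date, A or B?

A = 2088-07-20.
B = 2083-08-30.
B is earlier.

B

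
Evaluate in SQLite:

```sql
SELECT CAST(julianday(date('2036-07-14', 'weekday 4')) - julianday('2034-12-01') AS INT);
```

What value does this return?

594

`weekday 4` advances to the next Thursday; 2036-07-14 is a Monday, so it moves forward to 2036-07-17.
30 days remain in December 2034 after the 1st (31 − 1).
Full months from January 2035 through June 2036 contribute their day counts.
Then 17 days into July 2036.
Total: 30 + 31 + 28 + 31 + 30 + 31 + 30 + 31 + 31 + 30 + 31 + 30 + 31 + 31 + 29 + 31 + 30 + 31 + 30 + 17 = 594.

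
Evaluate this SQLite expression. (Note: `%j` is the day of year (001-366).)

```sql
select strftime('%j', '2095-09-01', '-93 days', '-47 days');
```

First apply '-93 days', '-47 days': 2095-09-01 → 2095-04-14.
Day-of-year for 2095-04-14: days since 2095-01-01 inclusive = 104, zero-padded to 104.

104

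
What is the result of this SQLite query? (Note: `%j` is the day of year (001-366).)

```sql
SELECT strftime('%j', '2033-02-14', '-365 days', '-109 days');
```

302

First apply '-365 days', '-109 days': 2033-02-14 → 2031-10-29.
Day-of-year for 2031-10-29: days since 2031-01-01 inclusive = 302, zero-padded to 302.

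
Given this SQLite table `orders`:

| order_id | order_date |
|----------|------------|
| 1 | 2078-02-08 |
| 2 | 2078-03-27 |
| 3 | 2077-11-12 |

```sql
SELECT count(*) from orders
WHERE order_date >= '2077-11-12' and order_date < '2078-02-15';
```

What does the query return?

Rows in [2077-11-12, 2078-02-15): 2078-02-08, 2077-11-12 → 2 rows.

2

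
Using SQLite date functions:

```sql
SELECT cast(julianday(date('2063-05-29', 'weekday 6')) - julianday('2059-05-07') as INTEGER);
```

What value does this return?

`weekday 6` advances to the next Saturday; 2063-05-29 is a Tuesday, so it moves forward to 2063-06-02.
24 days remain in May 2059 after the 7th (31 − 7).
Full months from June 2059 through May 2063 contribute their day counts.
Then 2 days into June 2063.
Total: 24 + 30 + 31 + 31 + 30 + 31 + 30 + 31 + 31 + 29 + 31 + 30 + 31 + 30 + 31 + 31 + 30 + 31 + 30 + 31 + 31 + 28 + 31 + 30 + 31 + 30 + 31 + 31 + 30 + 31 + 30 + 31 + 31 + 28 + 31 + 30 + 31 + 30 + 31 + 31 + 30 + 31 + 30 + 31 + 31 + 28 + 31 + 30 + 31 + 2 = 1487.

1487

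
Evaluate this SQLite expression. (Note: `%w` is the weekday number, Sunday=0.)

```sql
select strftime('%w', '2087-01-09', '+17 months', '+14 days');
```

3

First apply '+17 months', '+14 days': 2087-01-09 → 2088-06-23.
2088-06-23 is a Wednesday; with Sunday=0 that is 3.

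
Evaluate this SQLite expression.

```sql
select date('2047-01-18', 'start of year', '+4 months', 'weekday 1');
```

`start of year` rewinds 2047-01-18 to 2047-01-01.
Adding +4 months to 2047-01-01 gives 2047-05-01.
`weekday 1` advances to the next Monday; 2047-05-01 is a Wednesday, so it moves forward to 2047-05-06.

2047-05-06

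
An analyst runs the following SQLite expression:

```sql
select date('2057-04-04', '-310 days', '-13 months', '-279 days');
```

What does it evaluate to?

Applying '-310 days' to 2057-04-04: counting 310 days back gives 2056-05-29.
Adding -13 months to 2056-05-29 gives 2055-04-29.
Applying '-279 days' to 2055-04-29: counting 279 days back gives 2054-07-24.

2054-07-24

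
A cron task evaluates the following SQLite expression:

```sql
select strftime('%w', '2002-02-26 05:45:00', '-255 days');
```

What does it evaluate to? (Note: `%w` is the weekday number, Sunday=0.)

6

First apply '-255 days': 2002-02-26 05:45:00 → 2001-06-16 05:45:00.
2001-06-16 is a Saturday; with Sunday=0 that is 6.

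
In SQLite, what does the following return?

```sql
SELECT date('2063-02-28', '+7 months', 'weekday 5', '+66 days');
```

Adding +7 months to 2063-02-28 gives 2063-09-28.
`weekday 5` advances to the next Friday; 2063-09-28 is already a Friday, so it stays at 2063-09-28.
Applying '+66 days' to 2063-09-28: counting 66 days forward gives 2063-12-03.

2063-12-03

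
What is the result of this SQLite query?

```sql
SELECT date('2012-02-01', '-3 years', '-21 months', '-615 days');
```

2005-08-24

Adding -3 years to 2012-02-01 gives 2009-02-01.
Adding -21 months to 2009-02-01 gives 2007-05-01.
Applying '-615 days' to 2007-05-01: counting 615 days back gives 2005-08-24.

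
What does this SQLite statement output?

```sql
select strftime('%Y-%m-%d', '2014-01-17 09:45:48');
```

`%Y-%m-%d` extracts the ISO date: 2014-01-17.

2014-01-17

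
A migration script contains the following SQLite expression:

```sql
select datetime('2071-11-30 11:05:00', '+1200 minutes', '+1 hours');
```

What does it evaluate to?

1200 minutes = 20h 0m; +1200 minutes from 2071-11-30 11:05:00 is 2071-12-01 07:05:00 (crosses midnight).
+1 hours from 2071-12-01 07:05:00 is 2071-12-01 08:05:00.

2071-12-01 08:05:00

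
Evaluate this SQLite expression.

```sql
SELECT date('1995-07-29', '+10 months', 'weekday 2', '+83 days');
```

1996-08-26

Adding +10 months to 1995-07-29 gives 1996-05-29.
`weekday 2` advances to the next Tuesday; 1996-05-29 is a Wednesday, so it moves forward to 1996-06-04.
Applying '+83 days' to 1996-06-04: counting 83 days forward gives 1996-08-26.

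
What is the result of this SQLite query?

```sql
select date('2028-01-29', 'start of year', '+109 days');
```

`start of year` rewinds 2028-01-29 to 2028-01-01.
Applying '+109 days' to 2028-01-01: counting 109 days forward gives 2028-04-19.

2028-04-19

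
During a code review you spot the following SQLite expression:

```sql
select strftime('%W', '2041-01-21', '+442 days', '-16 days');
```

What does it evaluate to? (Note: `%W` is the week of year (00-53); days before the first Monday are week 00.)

First apply '+442 days', '-16 days': 2041-01-21 → 2042-03-23.
2042-03-23 is a Sunday. SQLite's %W counts Mondays since the year started; the result is 11.

11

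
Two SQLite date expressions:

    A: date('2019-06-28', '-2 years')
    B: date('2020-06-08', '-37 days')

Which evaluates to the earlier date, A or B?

A = 2017-06-28.
B = 2020-05-02.
A is earlier.

A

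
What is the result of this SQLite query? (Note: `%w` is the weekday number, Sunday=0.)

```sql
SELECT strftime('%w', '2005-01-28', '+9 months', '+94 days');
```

First apply '+9 months', '+94 days': 2005-01-28 → 2006-01-30.
2006-01-30 is a Monday; with Sunday=0 that is 1.

1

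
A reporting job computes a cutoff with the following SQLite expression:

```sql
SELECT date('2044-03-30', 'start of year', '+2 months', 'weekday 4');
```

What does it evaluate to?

`start of year` rewinds 2044-03-30 to 2044-01-01.
Adding +2 months to 2044-01-01 gives 2044-03-01.
`weekday 4` advances to the next Thursday; 2044-03-01 is a Tuesday, so it moves forward to 2044-03-03.

2044-03-03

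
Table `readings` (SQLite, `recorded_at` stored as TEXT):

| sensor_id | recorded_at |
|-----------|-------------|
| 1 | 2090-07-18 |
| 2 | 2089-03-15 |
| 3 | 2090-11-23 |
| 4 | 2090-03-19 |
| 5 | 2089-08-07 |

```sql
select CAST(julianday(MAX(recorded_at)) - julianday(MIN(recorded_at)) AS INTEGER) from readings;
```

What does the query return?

MIN = 2089-03-15, MAX = 2090-11-23.
16 days remain in March 2089 after the 15th (31 − 15).
Full months from April 2089 through October 2090 contribute their day counts.
Then 23 days into November 2090.
Total: 16 + 30 + 31 + 30 + 31 + 31 + 30 + 31 + 30 + 31 + 31 + 28 + 31 + 30 + 31 + 30 + 31 + 31 + 30 + 31 + 23 = 618.

618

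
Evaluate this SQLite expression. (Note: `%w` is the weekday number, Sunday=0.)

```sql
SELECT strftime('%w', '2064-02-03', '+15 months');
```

0

First apply '+15 months': 2064-02-03 → 2065-05-03.
2065-05-03 is a Sunday; with Sunday=0 that is 0.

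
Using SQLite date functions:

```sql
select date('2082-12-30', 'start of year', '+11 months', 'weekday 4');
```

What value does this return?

`start of year` rewinds 2082-12-30 to 2082-01-01.
Adding +11 months to 2082-01-01 gives 2082-12-01.
`weekday 4` advances to the next Thursday; 2082-12-01 is a Tuesday, so it moves forward to 2082-12-03.

2082-12-03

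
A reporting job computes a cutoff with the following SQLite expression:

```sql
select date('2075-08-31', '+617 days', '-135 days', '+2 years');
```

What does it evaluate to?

2078-12-25

Applying '+617 days' to 2075-08-31: counting 617 days forward gives 2077-05-09.
Applying '-135 days' to 2077-05-09: counting 135 days back gives 2076-12-25.
Adding +2 years to 2076-12-25 gives 2078-12-25.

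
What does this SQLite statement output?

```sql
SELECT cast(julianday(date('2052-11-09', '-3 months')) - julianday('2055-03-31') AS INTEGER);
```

Adding -3 months to 2052-11-09 gives 2052-08-09.
22 days remain in August 2052 after the 9th (31 − 9).
Full months from September 2052 through February 2055 contribute their day counts.
Then 31 days into March 2055.
Total: 22 + 30 + 31 + 30 + 31 + 31 + 28 + 31 + 30 + 31 + 30 + 31 + 31 + 30 + 31 + 30 + 31 + 31 + 28 + 31 + 30 + 31 + 30 + 31 + 31 + 30 + 31 + 30 + 31 + 31 + 28 + 31 = 964.
The subtraction is earlier − later, so the result is −964 → -964.

-964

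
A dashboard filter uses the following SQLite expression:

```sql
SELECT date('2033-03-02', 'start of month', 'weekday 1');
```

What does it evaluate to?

2033-03-07

`start of month` rewinds 2033-03-02 to 2033-03-01.
`weekday 1` advances to the next Monday; 2033-03-01 is a Tuesday, so it moves forward to 2033-03-07.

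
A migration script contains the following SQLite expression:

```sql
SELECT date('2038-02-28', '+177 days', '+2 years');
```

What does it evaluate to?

Applying '+177 days' to 2038-02-28: counting 177 days forward gives 2038-08-24.
Adding +2 years to 2038-08-24 gives 2040-08-24.

2040-08-24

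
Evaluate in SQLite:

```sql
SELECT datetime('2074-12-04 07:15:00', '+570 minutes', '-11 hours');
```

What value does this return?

570 minutes = 9h 30m; +570 minutes from 2074-12-04 07:15:00 is 2074-12-04 16:45:00.
-11 hours from 2074-12-04 16:45:00 is 2074-12-04 05:45:00.

2074-12-04 05:45:00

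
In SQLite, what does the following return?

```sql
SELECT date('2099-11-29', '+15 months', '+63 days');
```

2101-05-03

Adding +15 months to 2099-11-29 targets 2101-02-29. February 2101 has only 28 days, so SQLite normalizes the 1-day overflow forward to 2101-03-01.
Applying '+63 days' to 2101-03-01: counting 63 days forward gives 2101-05-03.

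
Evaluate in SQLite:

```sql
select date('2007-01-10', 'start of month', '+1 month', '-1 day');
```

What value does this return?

2007-01-31

`start of month` rewinds 2007-01-10 to 2007-01-01.
Adding +1 month to 2007-01-01 gives 2007-02-01.
Going back 1 day from 2007-02-01 reaches 2007-01-31 (last day of January, 31 days).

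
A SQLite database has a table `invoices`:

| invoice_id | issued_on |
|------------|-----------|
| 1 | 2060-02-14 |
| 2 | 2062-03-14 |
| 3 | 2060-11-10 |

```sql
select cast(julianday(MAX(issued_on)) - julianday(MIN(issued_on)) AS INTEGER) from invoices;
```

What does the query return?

759

MIN = 2060-02-14, MAX = 2062-03-14.
15 days remain in February 2060 after the 14th (29 − 14).
Full months from March 2060 through February 2062 contribute their day counts.
Then 14 days into March 2062.
Total: 15 + 31 + 30 + 31 + 30 + 31 + 31 + 30 + 31 + 30 + 31 + 31 + 28 + 31 + 30 + 31 + 30 + 31 + 31 + 30 + 31 + 30 + 31 + 31 + 28 + 14 = 759.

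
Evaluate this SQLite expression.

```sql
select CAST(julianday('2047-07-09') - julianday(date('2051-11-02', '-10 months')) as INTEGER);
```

-1273

Adding -10 months to 2051-11-02 gives 2051-01-02.
22 days remain in July 2047 after the 9th (31 − 9).
Full months from August 2047 through December 2050 contribute their day counts.
Then 2 days into January 2051.
Total: 22 + 31 + 30 + 31 + 30 + 31 + 31 + 29 + 31 + 30 + 31 + 30 + 31 + 31 + 30 + 31 + 30 + 31 + 31 + 28 + 31 + 30 + 31 + 30 + 31 + 31 + 30 + 31 + 30 + 31 + 31 + 28 + 31 + 30 + 31 + 30 + 31 + 31 + 30 + 31 + 30 + 31 + 2 = 1273.
The subtraction is earlier − later, so the result is −1273 → -1273.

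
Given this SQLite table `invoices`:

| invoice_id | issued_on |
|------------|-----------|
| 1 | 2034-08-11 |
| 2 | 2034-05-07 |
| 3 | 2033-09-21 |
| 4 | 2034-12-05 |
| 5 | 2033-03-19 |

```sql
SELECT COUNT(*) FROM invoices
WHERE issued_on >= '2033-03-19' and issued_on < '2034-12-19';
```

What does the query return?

5

Rows in [2033-03-19, 2034-12-19): 2034-08-11, 2034-05-07, 2033-09-21, 2034-12-05, 2033-03-19 → 5 rows.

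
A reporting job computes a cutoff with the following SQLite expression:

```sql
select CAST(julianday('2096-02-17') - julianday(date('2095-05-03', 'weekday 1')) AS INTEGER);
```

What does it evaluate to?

284

`weekday 1` advances to the next Monday; 2095-05-03 is a Tuesday, so it moves forward to 2095-05-09.
22 days remain in May 2095 after the 9th (31 − 9).
Full months from June 2095 through January 2096 contribute their day counts.
Then 17 days into February 2096.
Total: 22 + 30 + 31 + 31 + 30 + 31 + 30 + 31 + 31 + 17 = 284.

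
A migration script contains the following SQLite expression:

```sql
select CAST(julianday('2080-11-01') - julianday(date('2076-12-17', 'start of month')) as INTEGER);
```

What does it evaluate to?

1431

`start of month` rewinds 2076-12-17 to 2076-12-01.
30 days remain in December 2076 after the 1st (31 − 1).
Full months from January 2077 through October 2080 contribute their day counts.
Then 1 day into November 2080.
Total: 30 + 31 + 28 + 31 + 30 + 31 + 30 + 31 + 31 + 30 + 31 + 30 + 31 + 31 + 28 + 31 + 30 + 31 + 30 + 31 + 31 + 30 + 31 + 30 + 31 + 31 + 28 + 31 + 30 + 31 + 30 + 31 + 31 + 30 + 31 + 30 + 31 + 31 + 29 + 31 + 30 + 31 + 30 + 31 + 31 + 30 + 31 + 1 = 1431.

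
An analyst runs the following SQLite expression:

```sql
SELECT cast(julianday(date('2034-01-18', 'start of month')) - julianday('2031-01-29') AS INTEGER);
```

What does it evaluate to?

1068

`start of month` rewinds 2034-01-18 to 2034-01-01.
2 days remain in January 2031 after the 29th (31 − 29).
Full months from February 2031 through December 2033 contribute their day counts.
Then 1 day into January 2034.
Total: 2 + 28 + 31 + 30 + 31 + 30 + 31 + 31 + 30 + 31 + 30 + 31 + 31 + 29 + 31 + 30 + 31 + 30 + 31 + 31 + 30 + 31 + 30 + 31 + 31 + 28 + 31 + 30 + 31 + 30 + 31 + 31 + 30 + 31 + 30 + 31 + 1 = 1068.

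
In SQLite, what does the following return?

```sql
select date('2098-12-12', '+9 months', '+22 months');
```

2101-07-12

Adding +9 months to 2098-12-12 gives 2099-09-12.
Adding +22 months to 2099-09-12 gives 2101-07-12.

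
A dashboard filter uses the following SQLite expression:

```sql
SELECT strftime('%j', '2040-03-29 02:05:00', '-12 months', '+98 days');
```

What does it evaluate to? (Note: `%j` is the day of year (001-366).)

186

First apply '-12 months', '+98 days': 2040-03-29 02:05:00 → 2039-07-05 02:05:00.
Day-of-year for 2039-07-05: days since 2039-01-01 inclusive = 186, zero-padded to 186.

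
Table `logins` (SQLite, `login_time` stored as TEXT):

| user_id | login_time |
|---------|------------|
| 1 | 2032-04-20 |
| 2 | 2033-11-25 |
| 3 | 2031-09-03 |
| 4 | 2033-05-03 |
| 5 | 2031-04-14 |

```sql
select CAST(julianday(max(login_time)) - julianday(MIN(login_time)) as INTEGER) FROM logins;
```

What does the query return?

MIN = 2031-04-14, MAX = 2033-11-25.
16 days remain in April 2031 after the 14th (30 − 14).
Full months from May 2031 through October 2033 contribute their day counts.
Then 25 days into November 2033.
Total: 16 + 31 + 30 + 31 + 31 + 30 + 31 + 30 + 31 + 31 + 29 + 31 + 30 + 31 + 30 + 31 + 31 + 30 + 31 + 30 + 31 + 31 + 28 + 31 + 30 + 31 + 30 + 31 + 31 + 30 + 31 + 25 = 956.

956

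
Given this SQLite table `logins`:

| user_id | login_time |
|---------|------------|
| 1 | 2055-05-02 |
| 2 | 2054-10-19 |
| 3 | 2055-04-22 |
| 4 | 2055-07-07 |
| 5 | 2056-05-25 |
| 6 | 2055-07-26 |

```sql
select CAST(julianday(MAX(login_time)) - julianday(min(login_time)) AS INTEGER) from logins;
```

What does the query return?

584

MIN = 2054-10-19, MAX = 2056-05-25.
12 days remain in October 2054 after the 19th (31 − 19).
Full months from November 2054 through April 2056 contribute their day counts.
Then 25 days into May 2056.
Total: 12 + 30 + 31 + 31 + 28 + 31 + 30 + 31 + 30 + 31 + 31 + 30 + 31 + 30 + 31 + 31 + 29 + 31 + 30 + 25 = 584.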